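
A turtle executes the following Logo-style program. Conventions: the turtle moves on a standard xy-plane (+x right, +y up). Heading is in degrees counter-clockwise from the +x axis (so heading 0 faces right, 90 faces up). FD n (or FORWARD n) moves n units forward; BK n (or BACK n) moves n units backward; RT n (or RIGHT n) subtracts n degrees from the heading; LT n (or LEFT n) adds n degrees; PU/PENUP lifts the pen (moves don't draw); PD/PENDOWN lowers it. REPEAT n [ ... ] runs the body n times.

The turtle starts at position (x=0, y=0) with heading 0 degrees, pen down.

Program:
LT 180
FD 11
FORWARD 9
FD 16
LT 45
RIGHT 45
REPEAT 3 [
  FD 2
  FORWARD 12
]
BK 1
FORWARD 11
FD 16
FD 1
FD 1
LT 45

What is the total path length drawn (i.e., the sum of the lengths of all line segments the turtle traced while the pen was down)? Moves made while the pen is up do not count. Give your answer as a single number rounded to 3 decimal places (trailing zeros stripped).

Executing turtle program step by step:
Start: pos=(0,0), heading=0, pen down
LT 180: heading 0 -> 180
FD 11: (0,0) -> (-11,0) [heading=180, draw]
FD 9: (-11,0) -> (-20,0) [heading=180, draw]
FD 16: (-20,0) -> (-36,0) [heading=180, draw]
LT 45: heading 180 -> 225
RT 45: heading 225 -> 180
REPEAT 3 [
  -- iteration 1/3 --
  FD 2: (-36,0) -> (-38,0) [heading=180, draw]
  FD 12: (-38,0) -> (-50,0) [heading=180, draw]
  -- iteration 2/3 --
  FD 2: (-50,0) -> (-52,0) [heading=180, draw]
  FD 12: (-52,0) -> (-64,0) [heading=180, draw]
  -- iteration 3/3 --
  FD 2: (-64,0) -> (-66,0) [heading=180, draw]
  FD 12: (-66,0) -> (-78,0) [heading=180, draw]
]
BK 1: (-78,0) -> (-77,0) [heading=180, draw]
FD 11: (-77,0) -> (-88,0) [heading=180, draw]
FD 16: (-88,0) -> (-104,0) [heading=180, draw]
FD 1: (-104,0) -> (-105,0) [heading=180, draw]
FD 1: (-105,0) -> (-106,0) [heading=180, draw]
LT 45: heading 180 -> 225
Final: pos=(-106,0), heading=225, 14 segment(s) drawn

Segment lengths:
  seg 1: (0,0) -> (-11,0), length = 11
  seg 2: (-11,0) -> (-20,0), length = 9
  seg 3: (-20,0) -> (-36,0), length = 16
  seg 4: (-36,0) -> (-38,0), length = 2
  seg 5: (-38,0) -> (-50,0), length = 12
  seg 6: (-50,0) -> (-52,0), length = 2
  seg 7: (-52,0) -> (-64,0), length = 12
  seg 8: (-64,0) -> (-66,0), length = 2
  seg 9: (-66,0) -> (-78,0), length = 12
  seg 10: (-78,0) -> (-77,0), length = 1
  seg 11: (-77,0) -> (-88,0), length = 11
  seg 12: (-88,0) -> (-104,0), length = 16
  seg 13: (-104,0) -> (-105,0), length = 1
  seg 14: (-105,0) -> (-106,0), length = 1
Total = 108

Answer: 108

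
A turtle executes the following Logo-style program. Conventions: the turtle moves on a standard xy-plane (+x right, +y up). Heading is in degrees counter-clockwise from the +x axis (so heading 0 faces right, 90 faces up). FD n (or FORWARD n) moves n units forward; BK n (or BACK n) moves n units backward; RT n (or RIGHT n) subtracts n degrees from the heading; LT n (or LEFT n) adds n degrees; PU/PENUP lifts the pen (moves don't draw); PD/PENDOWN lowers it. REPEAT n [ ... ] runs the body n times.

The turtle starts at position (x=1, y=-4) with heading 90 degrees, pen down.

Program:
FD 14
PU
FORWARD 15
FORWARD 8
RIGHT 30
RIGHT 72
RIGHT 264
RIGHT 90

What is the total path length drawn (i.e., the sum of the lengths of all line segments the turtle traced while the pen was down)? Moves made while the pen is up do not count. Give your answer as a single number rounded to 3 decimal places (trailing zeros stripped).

Answer: 14

Derivation:
Executing turtle program step by step:
Start: pos=(1,-4), heading=90, pen down
FD 14: (1,-4) -> (1,10) [heading=90, draw]
PU: pen up
FD 15: (1,10) -> (1,25) [heading=90, move]
FD 8: (1,25) -> (1,33) [heading=90, move]
RT 30: heading 90 -> 60
RT 72: heading 60 -> 348
RT 264: heading 348 -> 84
RT 90: heading 84 -> 354
Final: pos=(1,33), heading=354, 1 segment(s) drawn

Segment lengths:
  seg 1: (1,-4) -> (1,10), length = 14
Total = 14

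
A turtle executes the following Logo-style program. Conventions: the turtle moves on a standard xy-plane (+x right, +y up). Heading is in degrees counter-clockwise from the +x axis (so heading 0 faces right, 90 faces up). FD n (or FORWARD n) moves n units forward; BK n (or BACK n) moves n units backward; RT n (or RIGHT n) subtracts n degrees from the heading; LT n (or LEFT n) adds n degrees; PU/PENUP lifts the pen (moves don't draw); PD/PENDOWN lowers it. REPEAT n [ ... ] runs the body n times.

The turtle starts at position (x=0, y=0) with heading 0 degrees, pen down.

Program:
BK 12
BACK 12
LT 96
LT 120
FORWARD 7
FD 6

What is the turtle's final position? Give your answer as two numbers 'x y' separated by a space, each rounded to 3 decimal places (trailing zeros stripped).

Answer: -34.517 -7.641

Derivation:
Executing turtle program step by step:
Start: pos=(0,0), heading=0, pen down
BK 12: (0,0) -> (-12,0) [heading=0, draw]
BK 12: (-12,0) -> (-24,0) [heading=0, draw]
LT 96: heading 0 -> 96
LT 120: heading 96 -> 216
FD 7: (-24,0) -> (-29.663,-4.114) [heading=216, draw]
FD 6: (-29.663,-4.114) -> (-34.517,-7.641) [heading=216, draw]
Final: pos=(-34.517,-7.641), heading=216, 4 segment(s) drawn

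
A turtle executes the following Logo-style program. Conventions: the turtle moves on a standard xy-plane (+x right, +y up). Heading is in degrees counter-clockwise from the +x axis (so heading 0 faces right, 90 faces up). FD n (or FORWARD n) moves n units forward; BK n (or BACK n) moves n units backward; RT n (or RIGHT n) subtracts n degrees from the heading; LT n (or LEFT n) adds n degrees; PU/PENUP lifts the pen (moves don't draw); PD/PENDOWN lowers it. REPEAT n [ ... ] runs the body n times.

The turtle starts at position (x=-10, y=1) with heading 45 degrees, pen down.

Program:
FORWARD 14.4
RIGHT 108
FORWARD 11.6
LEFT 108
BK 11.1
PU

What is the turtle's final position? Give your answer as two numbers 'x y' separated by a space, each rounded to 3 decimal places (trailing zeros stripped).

Executing turtle program step by step:
Start: pos=(-10,1), heading=45, pen down
FD 14.4: (-10,1) -> (0.182,11.182) [heading=45, draw]
RT 108: heading 45 -> 297
FD 11.6: (0.182,11.182) -> (5.449,0.847) [heading=297, draw]
LT 108: heading 297 -> 45
BK 11.1: (5.449,0.847) -> (-2.4,-7.002) [heading=45, draw]
PU: pen up
Final: pos=(-2.4,-7.002), heading=45, 3 segment(s) drawn

Answer: -2.4 -7.002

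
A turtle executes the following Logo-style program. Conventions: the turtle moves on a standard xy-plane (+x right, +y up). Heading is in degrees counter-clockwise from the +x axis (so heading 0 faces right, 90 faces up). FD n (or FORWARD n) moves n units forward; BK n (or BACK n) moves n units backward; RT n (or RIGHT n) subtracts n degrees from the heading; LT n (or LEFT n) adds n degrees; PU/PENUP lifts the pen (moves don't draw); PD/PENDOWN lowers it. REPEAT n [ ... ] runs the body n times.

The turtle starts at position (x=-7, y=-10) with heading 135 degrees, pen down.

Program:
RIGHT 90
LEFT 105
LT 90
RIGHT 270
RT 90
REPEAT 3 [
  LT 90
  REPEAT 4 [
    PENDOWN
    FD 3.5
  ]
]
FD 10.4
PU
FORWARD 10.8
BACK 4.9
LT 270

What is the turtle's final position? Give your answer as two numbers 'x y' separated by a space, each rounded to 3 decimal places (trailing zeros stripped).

Executing turtle program step by step:
Start: pos=(-7,-10), heading=135, pen down
RT 90: heading 135 -> 45
LT 105: heading 45 -> 150
LT 90: heading 150 -> 240
RT 270: heading 240 -> 330
RT 90: heading 330 -> 240
REPEAT 3 [
  -- iteration 1/3 --
  LT 90: heading 240 -> 330
  REPEAT 4 [
    -- iteration 1/4 --
    PD: pen down
    FD 3.5: (-7,-10) -> (-3.969,-11.75) [heading=330, draw]
    -- iteration 2/4 --
    PD: pen down
    FD 3.5: (-3.969,-11.75) -> (-0.938,-13.5) [heading=330, draw]
    -- iteration 3/4 --
    PD: pen down
    FD 3.5: (-0.938,-13.5) -> (2.093,-15.25) [heading=330, draw]
    -- iteration 4/4 --
    PD: pen down
    FD 3.5: (2.093,-15.25) -> (5.124,-17) [heading=330, draw]
  ]
  -- iteration 2/3 --
  LT 90: heading 330 -> 60
  REPEAT 4 [
    -- iteration 1/4 --
    PD: pen down
    FD 3.5: (5.124,-17) -> (6.874,-13.969) [heading=60, draw]
    -- iteration 2/4 --
    PD: pen down
    FD 3.5: (6.874,-13.969) -> (8.624,-10.938) [heading=60, draw]
    -- iteration 3/4 --
    PD: pen down
    FD 3.5: (8.624,-10.938) -> (10.374,-7.907) [heading=60, draw]
    -- iteration 4/4 --
    PD: pen down
    FD 3.5: (10.374,-7.907) -> (12.124,-4.876) [heading=60, draw]
  ]
  -- iteration 3/3 --
  LT 90: heading 60 -> 150
  REPEAT 4 [
    -- iteration 1/4 --
    PD: pen down
    FD 3.5: (12.124,-4.876) -> (9.093,-3.126) [heading=150, draw]
    -- iteration 2/4 --
    PD: pen down
    FD 3.5: (9.093,-3.126) -> (6.062,-1.376) [heading=150, draw]
    -- iteration 3/4 --
    PD: pen down
    FD 3.5: (6.062,-1.376) -> (3.031,0.374) [heading=150, draw]
    -- iteration 4/4 --
    PD: pen down
    FD 3.5: (3.031,0.374) -> (0,2.124) [heading=150, draw]
  ]
]
FD 10.4: (0,2.124) -> (-9.007,7.324) [heading=150, draw]
PU: pen up
FD 10.8: (-9.007,7.324) -> (-18.36,12.724) [heading=150, move]
BK 4.9: (-18.36,12.724) -> (-14.116,10.274) [heading=150, move]
LT 270: heading 150 -> 60
Final: pos=(-14.116,10.274), heading=60, 13 segment(s) drawn

Answer: -14.116 10.274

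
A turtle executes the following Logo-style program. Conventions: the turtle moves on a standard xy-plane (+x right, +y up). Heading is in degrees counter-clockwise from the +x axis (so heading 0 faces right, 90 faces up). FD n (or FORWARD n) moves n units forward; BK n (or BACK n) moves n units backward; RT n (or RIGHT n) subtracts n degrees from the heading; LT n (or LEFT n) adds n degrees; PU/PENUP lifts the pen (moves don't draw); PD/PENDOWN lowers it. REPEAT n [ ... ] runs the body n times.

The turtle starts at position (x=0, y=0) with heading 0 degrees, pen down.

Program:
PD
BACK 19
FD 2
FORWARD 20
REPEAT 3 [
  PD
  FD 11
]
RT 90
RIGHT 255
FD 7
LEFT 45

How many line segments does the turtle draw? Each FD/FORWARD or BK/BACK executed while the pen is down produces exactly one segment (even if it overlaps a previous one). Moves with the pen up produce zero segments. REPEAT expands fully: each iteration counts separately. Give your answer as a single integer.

Answer: 7

Derivation:
Executing turtle program step by step:
Start: pos=(0,0), heading=0, pen down
PD: pen down
BK 19: (0,0) -> (-19,0) [heading=0, draw]
FD 2: (-19,0) -> (-17,0) [heading=0, draw]
FD 20: (-17,0) -> (3,0) [heading=0, draw]
REPEAT 3 [
  -- iteration 1/3 --
  PD: pen down
  FD 11: (3,0) -> (14,0) [heading=0, draw]
  -- iteration 2/3 --
  PD: pen down
  FD 11: (14,0) -> (25,0) [heading=0, draw]
  -- iteration 3/3 --
  PD: pen down
  FD 11: (25,0) -> (36,0) [heading=0, draw]
]
RT 90: heading 0 -> 270
RT 255: heading 270 -> 15
FD 7: (36,0) -> (42.761,1.812) [heading=15, draw]
LT 45: heading 15 -> 60
Final: pos=(42.761,1.812), heading=60, 7 segment(s) drawn
Segments drawn: 7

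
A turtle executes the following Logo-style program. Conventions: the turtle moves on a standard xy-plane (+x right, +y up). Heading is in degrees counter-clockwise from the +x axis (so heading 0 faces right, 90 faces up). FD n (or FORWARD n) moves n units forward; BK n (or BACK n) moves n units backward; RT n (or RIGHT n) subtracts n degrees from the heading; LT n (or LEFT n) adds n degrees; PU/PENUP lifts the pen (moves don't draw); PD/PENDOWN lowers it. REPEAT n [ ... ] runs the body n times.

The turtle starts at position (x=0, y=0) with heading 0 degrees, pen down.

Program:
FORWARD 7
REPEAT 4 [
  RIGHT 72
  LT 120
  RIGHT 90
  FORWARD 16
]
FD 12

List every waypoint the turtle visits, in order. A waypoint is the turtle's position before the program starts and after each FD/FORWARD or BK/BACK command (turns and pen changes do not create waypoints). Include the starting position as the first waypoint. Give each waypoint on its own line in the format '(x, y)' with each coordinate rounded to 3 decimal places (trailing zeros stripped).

Executing turtle program step by step:
Start: pos=(0,0), heading=0, pen down
FD 7: (0,0) -> (7,0) [heading=0, draw]
REPEAT 4 [
  -- iteration 1/4 --
  RT 72: heading 0 -> 288
  LT 120: heading 288 -> 48
  RT 90: heading 48 -> 318
  FD 16: (7,0) -> (18.89,-10.706) [heading=318, draw]
  -- iteration 2/4 --
  RT 72: heading 318 -> 246
  LT 120: heading 246 -> 6
  RT 90: heading 6 -> 276
  FD 16: (18.89,-10.706) -> (20.563,-26.618) [heading=276, draw]
  -- iteration 3/4 --
  RT 72: heading 276 -> 204
  LT 120: heading 204 -> 324
  RT 90: heading 324 -> 234
  FD 16: (20.563,-26.618) -> (11.158,-39.563) [heading=234, draw]
  -- iteration 4/4 --
  RT 72: heading 234 -> 162
  LT 120: heading 162 -> 282
  RT 90: heading 282 -> 192
  FD 16: (11.158,-39.563) -> (-4.492,-42.889) [heading=192, draw]
]
FD 12: (-4.492,-42.889) -> (-16.23,-45.384) [heading=192, draw]
Final: pos=(-16.23,-45.384), heading=192, 6 segment(s) drawn
Waypoints (7 total):
(0, 0)
(7, 0)
(18.89, -10.706)
(20.563, -26.618)
(11.158, -39.563)
(-4.492, -42.889)
(-16.23, -45.384)

Answer: (0, 0)
(7, 0)
(18.89, -10.706)
(20.563, -26.618)
(11.158, -39.563)
(-4.492, -42.889)
(-16.23, -45.384)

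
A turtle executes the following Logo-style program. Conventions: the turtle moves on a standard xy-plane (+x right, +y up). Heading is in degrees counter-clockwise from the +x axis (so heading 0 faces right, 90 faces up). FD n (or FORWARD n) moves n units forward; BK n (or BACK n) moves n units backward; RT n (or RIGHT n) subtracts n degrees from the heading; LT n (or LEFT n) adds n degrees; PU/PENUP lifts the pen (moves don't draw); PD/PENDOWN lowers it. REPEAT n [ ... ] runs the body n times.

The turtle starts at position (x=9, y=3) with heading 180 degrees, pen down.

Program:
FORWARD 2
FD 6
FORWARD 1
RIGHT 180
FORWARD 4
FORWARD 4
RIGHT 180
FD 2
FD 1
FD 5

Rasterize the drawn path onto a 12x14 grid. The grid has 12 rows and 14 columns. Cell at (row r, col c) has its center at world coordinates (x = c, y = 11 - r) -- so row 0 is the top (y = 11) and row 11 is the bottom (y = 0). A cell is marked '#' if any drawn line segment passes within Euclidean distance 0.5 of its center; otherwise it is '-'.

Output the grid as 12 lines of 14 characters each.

Answer: --------------
--------------
--------------
--------------
--------------
--------------
--------------
--------------
##########----
--------------
--------------
--------------

Derivation:
Segment 0: (9,3) -> (7,3)
Segment 1: (7,3) -> (1,3)
Segment 2: (1,3) -> (0,3)
Segment 3: (0,3) -> (4,3)
Segment 4: (4,3) -> (8,3)
Segment 5: (8,3) -> (6,3)
Segment 6: (6,3) -> (5,3)
Segment 7: (5,3) -> (0,3)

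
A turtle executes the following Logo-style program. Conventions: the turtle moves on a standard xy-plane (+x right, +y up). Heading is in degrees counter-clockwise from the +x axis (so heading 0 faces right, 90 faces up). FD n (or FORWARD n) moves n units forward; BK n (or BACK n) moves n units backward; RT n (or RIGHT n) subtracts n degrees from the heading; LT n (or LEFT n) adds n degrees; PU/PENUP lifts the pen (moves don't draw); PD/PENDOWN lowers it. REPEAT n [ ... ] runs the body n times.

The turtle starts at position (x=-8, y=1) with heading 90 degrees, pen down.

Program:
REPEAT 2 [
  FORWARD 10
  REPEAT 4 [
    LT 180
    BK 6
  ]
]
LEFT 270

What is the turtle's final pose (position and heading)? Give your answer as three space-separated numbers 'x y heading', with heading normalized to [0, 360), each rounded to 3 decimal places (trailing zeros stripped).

Answer: -8 21 0

Derivation:
Executing turtle program step by step:
Start: pos=(-8,1), heading=90, pen down
REPEAT 2 [
  -- iteration 1/2 --
  FD 10: (-8,1) -> (-8,11) [heading=90, draw]
  REPEAT 4 [
    -- iteration 1/4 --
    LT 180: heading 90 -> 270
    BK 6: (-8,11) -> (-8,17) [heading=270, draw]
    -- iteration 2/4 --
    LT 180: heading 270 -> 90
    BK 6: (-8,17) -> (-8,11) [heading=90, draw]
    -- iteration 3/4 --
    LT 180: heading 90 -> 270
    BK 6: (-8,11) -> (-8,17) [heading=270, draw]
    -- iteration 4/4 --
    LT 180: heading 270 -> 90
    BK 6: (-8,17) -> (-8,11) [heading=90, draw]
  ]
  -- iteration 2/2 --
  FD 10: (-8,11) -> (-8,21) [heading=90, draw]
  REPEAT 4 [
    -- iteration 1/4 --
    LT 180: heading 90 -> 270
    BK 6: (-8,21) -> (-8,27) [heading=270, draw]
    -- iteration 2/4 --
    LT 180: heading 270 -> 90
    BK 6: (-8,27) -> (-8,21) [heading=90, draw]
    -- iteration 3/4 --
    LT 180: heading 90 -> 270
    BK 6: (-8,21) -> (-8,27) [heading=270, draw]
    -- iteration 4/4 --
    LT 180: heading 270 -> 90
    BK 6: (-8,27) -> (-8,21) [heading=90, draw]
  ]
]
LT 270: heading 90 -> 0
Final: pos=(-8,21), heading=0, 10 segment(s) drawn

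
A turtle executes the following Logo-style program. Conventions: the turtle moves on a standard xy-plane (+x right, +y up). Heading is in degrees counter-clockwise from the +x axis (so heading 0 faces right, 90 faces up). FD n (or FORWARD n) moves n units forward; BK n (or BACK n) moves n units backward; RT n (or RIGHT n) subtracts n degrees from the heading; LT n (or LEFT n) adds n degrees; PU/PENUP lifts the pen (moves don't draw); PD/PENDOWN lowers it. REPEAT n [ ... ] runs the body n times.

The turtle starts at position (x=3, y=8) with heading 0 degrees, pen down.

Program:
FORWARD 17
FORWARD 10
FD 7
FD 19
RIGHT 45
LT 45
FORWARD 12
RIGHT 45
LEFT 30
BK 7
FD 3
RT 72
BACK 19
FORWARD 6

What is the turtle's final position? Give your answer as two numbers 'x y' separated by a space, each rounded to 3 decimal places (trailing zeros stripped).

Executing turtle program step by step:
Start: pos=(3,8), heading=0, pen down
FD 17: (3,8) -> (20,8) [heading=0, draw]
FD 10: (20,8) -> (30,8) [heading=0, draw]
FD 7: (30,8) -> (37,8) [heading=0, draw]
FD 19: (37,8) -> (56,8) [heading=0, draw]
RT 45: heading 0 -> 315
LT 45: heading 315 -> 0
FD 12: (56,8) -> (68,8) [heading=0, draw]
RT 45: heading 0 -> 315
LT 30: heading 315 -> 345
BK 7: (68,8) -> (61.239,9.812) [heading=345, draw]
FD 3: (61.239,9.812) -> (64.136,9.035) [heading=345, draw]
RT 72: heading 345 -> 273
BK 19: (64.136,9.035) -> (63.142,28.009) [heading=273, draw]
FD 6: (63.142,28.009) -> (63.456,22.017) [heading=273, draw]
Final: pos=(63.456,22.017), heading=273, 9 segment(s) drawn

Answer: 63.456 22.017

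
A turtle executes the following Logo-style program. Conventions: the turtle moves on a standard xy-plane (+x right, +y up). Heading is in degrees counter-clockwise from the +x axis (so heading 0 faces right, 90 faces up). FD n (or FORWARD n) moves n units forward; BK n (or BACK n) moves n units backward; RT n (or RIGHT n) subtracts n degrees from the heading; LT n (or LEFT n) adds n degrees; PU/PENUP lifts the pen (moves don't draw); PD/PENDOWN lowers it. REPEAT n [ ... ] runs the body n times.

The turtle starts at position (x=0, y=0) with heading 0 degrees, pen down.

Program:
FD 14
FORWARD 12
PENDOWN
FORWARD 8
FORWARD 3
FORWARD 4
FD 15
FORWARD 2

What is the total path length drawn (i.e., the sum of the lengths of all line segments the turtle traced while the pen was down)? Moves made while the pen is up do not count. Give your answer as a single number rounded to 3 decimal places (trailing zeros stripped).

Executing turtle program step by step:
Start: pos=(0,0), heading=0, pen down
FD 14: (0,0) -> (14,0) [heading=0, draw]
FD 12: (14,0) -> (26,0) [heading=0, draw]
PD: pen down
FD 8: (26,0) -> (34,0) [heading=0, draw]
FD 3: (34,0) -> (37,0) [heading=0, draw]
FD 4: (37,0) -> (41,0) [heading=0, draw]
FD 15: (41,0) -> (56,0) [heading=0, draw]
FD 2: (56,0) -> (58,0) [heading=0, draw]
Final: pos=(58,0), heading=0, 7 segment(s) drawn

Segment lengths:
  seg 1: (0,0) -> (14,0), length = 14
  seg 2: (14,0) -> (26,0), length = 12
  seg 3: (26,0) -> (34,0), length = 8
  seg 4: (34,0) -> (37,0), length = 3
  seg 5: (37,0) -> (41,0), length = 4
  seg 6: (41,0) -> (56,0), length = 15
  seg 7: (56,0) -> (58,0), length = 2
Total = 58

Answer: 58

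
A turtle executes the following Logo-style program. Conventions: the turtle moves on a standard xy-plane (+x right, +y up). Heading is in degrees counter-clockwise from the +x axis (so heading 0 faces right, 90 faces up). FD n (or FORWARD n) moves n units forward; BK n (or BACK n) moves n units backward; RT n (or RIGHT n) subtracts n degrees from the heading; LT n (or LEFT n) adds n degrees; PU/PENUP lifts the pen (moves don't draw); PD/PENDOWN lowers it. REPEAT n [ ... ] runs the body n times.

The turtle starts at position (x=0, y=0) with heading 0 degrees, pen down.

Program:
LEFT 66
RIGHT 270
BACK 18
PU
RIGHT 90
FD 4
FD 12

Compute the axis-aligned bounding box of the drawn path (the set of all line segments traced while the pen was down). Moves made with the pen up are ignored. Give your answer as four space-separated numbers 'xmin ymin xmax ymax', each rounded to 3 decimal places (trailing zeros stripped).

Answer: 0 -7.321 16.444 0

Derivation:
Executing turtle program step by step:
Start: pos=(0,0), heading=0, pen down
LT 66: heading 0 -> 66
RT 270: heading 66 -> 156
BK 18: (0,0) -> (16.444,-7.321) [heading=156, draw]
PU: pen up
RT 90: heading 156 -> 66
FD 4: (16.444,-7.321) -> (18.071,-3.667) [heading=66, move]
FD 12: (18.071,-3.667) -> (22.952,7.295) [heading=66, move]
Final: pos=(22.952,7.295), heading=66, 1 segment(s) drawn

Segment endpoints: x in {0, 16.444}, y in {-7.321, 0}
xmin=0, ymin=-7.321, xmax=16.444, ymax=0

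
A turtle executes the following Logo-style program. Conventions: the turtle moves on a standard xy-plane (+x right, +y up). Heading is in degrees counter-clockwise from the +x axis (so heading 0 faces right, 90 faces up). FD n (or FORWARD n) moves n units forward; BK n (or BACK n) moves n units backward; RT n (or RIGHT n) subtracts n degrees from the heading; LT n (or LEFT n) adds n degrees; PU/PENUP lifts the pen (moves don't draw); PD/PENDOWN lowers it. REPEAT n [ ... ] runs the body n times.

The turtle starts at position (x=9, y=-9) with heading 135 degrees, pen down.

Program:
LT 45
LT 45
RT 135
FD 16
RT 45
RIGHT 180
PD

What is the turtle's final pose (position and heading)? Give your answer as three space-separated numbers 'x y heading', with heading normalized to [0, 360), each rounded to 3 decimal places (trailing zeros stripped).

Executing turtle program step by step:
Start: pos=(9,-9), heading=135, pen down
LT 45: heading 135 -> 180
LT 45: heading 180 -> 225
RT 135: heading 225 -> 90
FD 16: (9,-9) -> (9,7) [heading=90, draw]
RT 45: heading 90 -> 45
RT 180: heading 45 -> 225
PD: pen down
Final: pos=(9,7), heading=225, 1 segment(s) drawn

Answer: 9 7 225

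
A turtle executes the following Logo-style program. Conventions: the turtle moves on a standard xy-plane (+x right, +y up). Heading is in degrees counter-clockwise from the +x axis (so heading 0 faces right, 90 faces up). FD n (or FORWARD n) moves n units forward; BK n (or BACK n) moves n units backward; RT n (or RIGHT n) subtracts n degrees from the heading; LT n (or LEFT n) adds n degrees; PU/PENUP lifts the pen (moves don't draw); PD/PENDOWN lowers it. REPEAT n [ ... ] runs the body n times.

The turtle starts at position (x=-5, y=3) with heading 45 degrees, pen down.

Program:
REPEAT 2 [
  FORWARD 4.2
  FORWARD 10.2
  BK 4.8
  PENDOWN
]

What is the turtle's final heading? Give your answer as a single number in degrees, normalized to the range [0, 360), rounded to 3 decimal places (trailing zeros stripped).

Answer: 45

Derivation:
Executing turtle program step by step:
Start: pos=(-5,3), heading=45, pen down
REPEAT 2 [
  -- iteration 1/2 --
  FD 4.2: (-5,3) -> (-2.03,5.97) [heading=45, draw]
  FD 10.2: (-2.03,5.97) -> (5.182,13.182) [heading=45, draw]
  BK 4.8: (5.182,13.182) -> (1.788,9.788) [heading=45, draw]
  PD: pen down
  -- iteration 2/2 --
  FD 4.2: (1.788,9.788) -> (4.758,12.758) [heading=45, draw]
  FD 10.2: (4.758,12.758) -> (11.971,19.971) [heading=45, draw]
  BK 4.8: (11.971,19.971) -> (8.576,16.576) [heading=45, draw]
  PD: pen down
]
Final: pos=(8.576,16.576), heading=45, 6 segment(s) drawn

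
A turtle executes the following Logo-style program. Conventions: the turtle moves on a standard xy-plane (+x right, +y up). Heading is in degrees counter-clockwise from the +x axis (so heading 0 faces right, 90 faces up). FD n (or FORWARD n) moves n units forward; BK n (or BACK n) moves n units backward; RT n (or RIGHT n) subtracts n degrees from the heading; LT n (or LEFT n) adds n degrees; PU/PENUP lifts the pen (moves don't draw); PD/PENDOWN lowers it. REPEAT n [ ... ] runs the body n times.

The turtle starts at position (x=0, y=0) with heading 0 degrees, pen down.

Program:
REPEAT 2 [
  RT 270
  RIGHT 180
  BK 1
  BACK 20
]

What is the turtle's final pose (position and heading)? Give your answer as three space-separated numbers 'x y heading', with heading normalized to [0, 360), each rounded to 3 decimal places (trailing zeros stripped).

Answer: 21 21 180

Derivation:
Executing turtle program step by step:
Start: pos=(0,0), heading=0, pen down
REPEAT 2 [
  -- iteration 1/2 --
  RT 270: heading 0 -> 90
  RT 180: heading 90 -> 270
  BK 1: (0,0) -> (0,1) [heading=270, draw]
  BK 20: (0,1) -> (0,21) [heading=270, draw]
  -- iteration 2/2 --
  RT 270: heading 270 -> 0
  RT 180: heading 0 -> 180
  BK 1: (0,21) -> (1,21) [heading=180, draw]
  BK 20: (1,21) -> (21,21) [heading=180, draw]
]
Final: pos=(21,21), heading=180, 4 segment(s) drawn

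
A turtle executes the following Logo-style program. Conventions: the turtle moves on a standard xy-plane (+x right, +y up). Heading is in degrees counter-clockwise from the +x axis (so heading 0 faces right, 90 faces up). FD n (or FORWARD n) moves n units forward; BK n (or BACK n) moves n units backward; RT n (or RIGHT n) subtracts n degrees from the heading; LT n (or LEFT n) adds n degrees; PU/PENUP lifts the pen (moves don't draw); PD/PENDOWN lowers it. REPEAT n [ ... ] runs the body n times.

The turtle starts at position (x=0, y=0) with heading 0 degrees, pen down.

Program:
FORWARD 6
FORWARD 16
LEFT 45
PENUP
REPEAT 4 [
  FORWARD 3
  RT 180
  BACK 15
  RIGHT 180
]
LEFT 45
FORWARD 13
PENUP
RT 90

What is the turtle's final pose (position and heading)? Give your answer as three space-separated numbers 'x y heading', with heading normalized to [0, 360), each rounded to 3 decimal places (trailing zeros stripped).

Executing turtle program step by step:
Start: pos=(0,0), heading=0, pen down
FD 6: (0,0) -> (6,0) [heading=0, draw]
FD 16: (6,0) -> (22,0) [heading=0, draw]
LT 45: heading 0 -> 45
PU: pen up
REPEAT 4 [
  -- iteration 1/4 --
  FD 3: (22,0) -> (24.121,2.121) [heading=45, move]
  RT 180: heading 45 -> 225
  BK 15: (24.121,2.121) -> (34.728,12.728) [heading=225, move]
  RT 180: heading 225 -> 45
  -- iteration 2/4 --
  FD 3: (34.728,12.728) -> (36.849,14.849) [heading=45, move]
  RT 180: heading 45 -> 225
  BK 15: (36.849,14.849) -> (47.456,25.456) [heading=225, move]
  RT 180: heading 225 -> 45
  -- iteration 3/4 --
  FD 3: (47.456,25.456) -> (49.577,27.577) [heading=45, move]
  RT 180: heading 45 -> 225
  BK 15: (49.577,27.577) -> (60.184,38.184) [heading=225, move]
  RT 180: heading 225 -> 45
  -- iteration 4/4 --
  FD 3: (60.184,38.184) -> (62.305,40.305) [heading=45, move]
  RT 180: heading 45 -> 225
  BK 15: (62.305,40.305) -> (72.912,50.912) [heading=225, move]
  RT 180: heading 225 -> 45
]
LT 45: heading 45 -> 90
FD 13: (72.912,50.912) -> (72.912,63.912) [heading=90, move]
PU: pen up
RT 90: heading 90 -> 0
Final: pos=(72.912,63.912), heading=0, 2 segment(s) drawn

Answer: 72.912 63.912 0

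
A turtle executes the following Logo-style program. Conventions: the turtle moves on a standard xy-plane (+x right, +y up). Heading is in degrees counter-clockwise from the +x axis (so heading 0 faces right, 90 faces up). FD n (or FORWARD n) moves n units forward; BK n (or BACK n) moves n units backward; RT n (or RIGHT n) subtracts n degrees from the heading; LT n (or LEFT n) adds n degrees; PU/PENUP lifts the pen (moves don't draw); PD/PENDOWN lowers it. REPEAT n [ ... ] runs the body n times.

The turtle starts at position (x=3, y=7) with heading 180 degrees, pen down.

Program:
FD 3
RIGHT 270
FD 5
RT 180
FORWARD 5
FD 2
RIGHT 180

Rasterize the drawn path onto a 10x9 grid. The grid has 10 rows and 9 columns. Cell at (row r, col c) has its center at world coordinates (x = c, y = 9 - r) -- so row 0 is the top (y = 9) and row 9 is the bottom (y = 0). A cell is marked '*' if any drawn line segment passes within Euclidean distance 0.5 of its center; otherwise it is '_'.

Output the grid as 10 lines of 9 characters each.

Segment 0: (3,7) -> (0,7)
Segment 1: (0,7) -> (0,2)
Segment 2: (0,2) -> (-0,7)
Segment 3: (-0,7) -> (-0,9)

Answer: *________
*________
****_____
*________
*________
*________
*________
*________
_________
_________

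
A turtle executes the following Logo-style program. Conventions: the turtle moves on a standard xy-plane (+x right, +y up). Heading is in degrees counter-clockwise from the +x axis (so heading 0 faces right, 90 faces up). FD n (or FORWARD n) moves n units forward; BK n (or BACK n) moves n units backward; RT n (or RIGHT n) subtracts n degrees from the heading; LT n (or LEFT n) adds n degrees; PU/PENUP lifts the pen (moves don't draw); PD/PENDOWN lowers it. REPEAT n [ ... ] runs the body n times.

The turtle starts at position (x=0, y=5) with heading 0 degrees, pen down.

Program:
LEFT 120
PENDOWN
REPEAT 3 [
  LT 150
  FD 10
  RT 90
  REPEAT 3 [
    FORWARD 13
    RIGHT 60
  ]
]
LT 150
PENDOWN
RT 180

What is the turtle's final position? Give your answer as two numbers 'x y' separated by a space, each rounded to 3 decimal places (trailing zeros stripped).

Answer: 0 5

Derivation:
Executing turtle program step by step:
Start: pos=(0,5), heading=0, pen down
LT 120: heading 0 -> 120
PD: pen down
REPEAT 3 [
  -- iteration 1/3 --
  LT 150: heading 120 -> 270
  FD 10: (0,5) -> (0,-5) [heading=270, draw]
  RT 90: heading 270 -> 180
  REPEAT 3 [
    -- iteration 1/3 --
    FD 13: (0,-5) -> (-13,-5) [heading=180, draw]
    RT 60: heading 180 -> 120
    -- iteration 2/3 --
    FD 13: (-13,-5) -> (-19.5,6.258) [heading=120, draw]
    RT 60: heading 120 -> 60
    -- iteration 3/3 --
    FD 13: (-19.5,6.258) -> (-13,17.517) [heading=60, draw]
    RT 60: heading 60 -> 0
  ]
  -- iteration 2/3 --
  LT 150: heading 0 -> 150
  FD 10: (-13,17.517) -> (-21.66,22.517) [heading=150, draw]
  RT 90: heading 150 -> 60
  REPEAT 3 [
    -- iteration 1/3 --
    FD 13: (-21.66,22.517) -> (-15.16,33.775) [heading=60, draw]
    RT 60: heading 60 -> 0
    -- iteration 2/3 --
    FD 13: (-15.16,33.775) -> (-2.16,33.775) [heading=0, draw]
    RT 60: heading 0 -> 300
    -- iteration 3/3 --
    FD 13: (-2.16,33.775) -> (4.34,22.517) [heading=300, draw]
    RT 60: heading 300 -> 240
  ]
  -- iteration 3/3 --
  LT 150: heading 240 -> 30
  FD 10: (4.34,22.517) -> (13,27.517) [heading=30, draw]
  RT 90: heading 30 -> 300
  REPEAT 3 [
    -- iteration 1/3 --
    FD 13: (13,27.517) -> (19.5,16.258) [heading=300, draw]
    RT 60: heading 300 -> 240
    -- iteration 2/3 --
    FD 13: (19.5,16.258) -> (13,5) [heading=240, draw]
    RT 60: heading 240 -> 180
    -- iteration 3/3 --
    FD 13: (13,5) -> (0,5) [heading=180, draw]
    RT 60: heading 180 -> 120
  ]
]
LT 150: heading 120 -> 270
PD: pen down
RT 180: heading 270 -> 90
Final: pos=(0,5), heading=90, 12 segment(s) drawn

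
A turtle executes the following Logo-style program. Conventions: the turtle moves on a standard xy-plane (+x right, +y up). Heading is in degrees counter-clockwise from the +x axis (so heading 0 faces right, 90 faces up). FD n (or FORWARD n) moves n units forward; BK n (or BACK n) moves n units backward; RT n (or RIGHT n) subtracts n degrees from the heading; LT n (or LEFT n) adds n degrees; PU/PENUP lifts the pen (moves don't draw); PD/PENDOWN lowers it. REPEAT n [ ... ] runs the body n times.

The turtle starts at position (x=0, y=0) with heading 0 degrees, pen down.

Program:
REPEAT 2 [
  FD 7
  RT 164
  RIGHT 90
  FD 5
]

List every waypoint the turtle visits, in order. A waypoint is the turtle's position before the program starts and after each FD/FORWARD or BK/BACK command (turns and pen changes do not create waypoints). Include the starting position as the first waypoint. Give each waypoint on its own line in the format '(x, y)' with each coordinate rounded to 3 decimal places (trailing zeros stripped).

Executing turtle program step by step:
Start: pos=(0,0), heading=0, pen down
REPEAT 2 [
  -- iteration 1/2 --
  FD 7: (0,0) -> (7,0) [heading=0, draw]
  RT 164: heading 0 -> 196
  RT 90: heading 196 -> 106
  FD 5: (7,0) -> (5.622,4.806) [heading=106, draw]
  -- iteration 2/2 --
  FD 7: (5.622,4.806) -> (3.692,11.535) [heading=106, draw]
  RT 164: heading 106 -> 302
  RT 90: heading 302 -> 212
  FD 5: (3.692,11.535) -> (-0.548,8.886) [heading=212, draw]
]
Final: pos=(-0.548,8.886), heading=212, 4 segment(s) drawn
Waypoints (5 total):
(0, 0)
(7, 0)
(5.622, 4.806)
(3.692, 11.535)
(-0.548, 8.886)

Answer: (0, 0)
(7, 0)
(5.622, 4.806)
(3.692, 11.535)
(-0.548, 8.886)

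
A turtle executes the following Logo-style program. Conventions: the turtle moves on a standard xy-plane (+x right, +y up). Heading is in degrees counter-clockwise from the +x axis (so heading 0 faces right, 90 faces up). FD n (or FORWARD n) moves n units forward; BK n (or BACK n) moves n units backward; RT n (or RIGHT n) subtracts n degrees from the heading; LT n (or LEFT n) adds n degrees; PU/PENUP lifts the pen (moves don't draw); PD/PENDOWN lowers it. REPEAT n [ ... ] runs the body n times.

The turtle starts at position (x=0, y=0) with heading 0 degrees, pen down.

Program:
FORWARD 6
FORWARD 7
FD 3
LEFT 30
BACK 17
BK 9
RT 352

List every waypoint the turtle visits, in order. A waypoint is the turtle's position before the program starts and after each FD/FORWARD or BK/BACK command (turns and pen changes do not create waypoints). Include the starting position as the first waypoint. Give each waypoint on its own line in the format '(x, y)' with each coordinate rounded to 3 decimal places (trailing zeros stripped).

Answer: (0, 0)
(6, 0)
(13, 0)
(16, 0)
(1.278, -8.5)
(-6.517, -13)

Derivation:
Executing turtle program step by step:
Start: pos=(0,0), heading=0, pen down
FD 6: (0,0) -> (6,0) [heading=0, draw]
FD 7: (6,0) -> (13,0) [heading=0, draw]
FD 3: (13,0) -> (16,0) [heading=0, draw]
LT 30: heading 0 -> 30
BK 17: (16,0) -> (1.278,-8.5) [heading=30, draw]
BK 9: (1.278,-8.5) -> (-6.517,-13) [heading=30, draw]
RT 352: heading 30 -> 38
Final: pos=(-6.517,-13), heading=38, 5 segment(s) drawn
Waypoints (6 total):
(0, 0)
(6, 0)
(13, 0)
(16, 0)
(1.278, -8.5)
(-6.517, -13)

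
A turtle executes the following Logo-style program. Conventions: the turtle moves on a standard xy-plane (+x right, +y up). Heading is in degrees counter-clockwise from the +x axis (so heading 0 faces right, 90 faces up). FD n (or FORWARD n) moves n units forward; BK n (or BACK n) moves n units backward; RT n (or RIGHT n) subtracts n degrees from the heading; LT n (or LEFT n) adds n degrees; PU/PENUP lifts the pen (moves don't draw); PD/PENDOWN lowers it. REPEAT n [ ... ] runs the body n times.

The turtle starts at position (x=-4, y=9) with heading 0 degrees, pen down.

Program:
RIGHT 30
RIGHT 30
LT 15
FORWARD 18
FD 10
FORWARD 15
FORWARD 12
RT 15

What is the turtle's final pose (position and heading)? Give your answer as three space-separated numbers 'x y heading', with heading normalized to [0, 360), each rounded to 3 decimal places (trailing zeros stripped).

Executing turtle program step by step:
Start: pos=(-4,9), heading=0, pen down
RT 30: heading 0 -> 330
RT 30: heading 330 -> 300
LT 15: heading 300 -> 315
FD 18: (-4,9) -> (8.728,-3.728) [heading=315, draw]
FD 10: (8.728,-3.728) -> (15.799,-10.799) [heading=315, draw]
FD 15: (15.799,-10.799) -> (26.406,-21.406) [heading=315, draw]
FD 12: (26.406,-21.406) -> (34.891,-29.891) [heading=315, draw]
RT 15: heading 315 -> 300
Final: pos=(34.891,-29.891), heading=300, 4 segment(s) drawn

Answer: 34.891 -29.891 300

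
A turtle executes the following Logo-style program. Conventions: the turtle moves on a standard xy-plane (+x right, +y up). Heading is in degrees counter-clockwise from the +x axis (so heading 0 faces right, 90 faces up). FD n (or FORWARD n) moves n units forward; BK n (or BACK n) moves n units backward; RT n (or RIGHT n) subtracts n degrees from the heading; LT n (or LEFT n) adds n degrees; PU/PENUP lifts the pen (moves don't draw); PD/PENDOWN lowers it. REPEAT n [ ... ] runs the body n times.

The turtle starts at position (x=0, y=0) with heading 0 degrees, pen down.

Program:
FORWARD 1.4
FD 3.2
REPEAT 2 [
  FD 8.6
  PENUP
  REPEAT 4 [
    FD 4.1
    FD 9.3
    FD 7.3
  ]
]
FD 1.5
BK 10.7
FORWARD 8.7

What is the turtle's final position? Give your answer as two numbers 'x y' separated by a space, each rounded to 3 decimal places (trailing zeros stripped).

Answer: 186.9 0

Derivation:
Executing turtle program step by step:
Start: pos=(0,0), heading=0, pen down
FD 1.4: (0,0) -> (1.4,0) [heading=0, draw]
FD 3.2: (1.4,0) -> (4.6,0) [heading=0, draw]
REPEAT 2 [
  -- iteration 1/2 --
  FD 8.6: (4.6,0) -> (13.2,0) [heading=0, draw]
  PU: pen up
  REPEAT 4 [
    -- iteration 1/4 --
    FD 4.1: (13.2,0) -> (17.3,0) [heading=0, move]
    FD 9.3: (17.3,0) -> (26.6,0) [heading=0, move]
    FD 7.3: (26.6,0) -> (33.9,0) [heading=0, move]
    -- iteration 2/4 --
    FD 4.1: (33.9,0) -> (38,0) [heading=0, move]
    FD 9.3: (38,0) -> (47.3,0) [heading=0, move]
    FD 7.3: (47.3,0) -> (54.6,0) [heading=0, move]
    -- iteration 3/4 --
    FD 4.1: (54.6,0) -> (58.7,0) [heading=0, move]
    FD 9.3: (58.7,0) -> (68,0) [heading=0, move]
    FD 7.3: (68,0) -> (75.3,0) [heading=0, move]
    -- iteration 4/4 --
    FD 4.1: (75.3,0) -> (79.4,0) [heading=0, move]
    FD 9.3: (79.4,0) -> (88.7,0) [heading=0, move]
    FD 7.3: (88.7,0) -> (96,0) [heading=0, move]
  ]
  -- iteration 2/2 --
  FD 8.6: (96,0) -> (104.6,0) [heading=0, move]
  PU: pen up
  REPEAT 4 [
    -- iteration 1/4 --
    FD 4.1: (104.6,0) -> (108.7,0) [heading=0, move]
    FD 9.3: (108.7,0) -> (118,0) [heading=0, move]
    FD 7.3: (118,0) -> (125.3,0) [heading=0, move]
    -- iteration 2/4 --
    FD 4.1: (125.3,0) -> (129.4,0) [heading=0, move]
    FD 9.3: (129.4,0) -> (138.7,0) [heading=0, move]
    FD 7.3: (138.7,0) -> (146,0) [heading=0, move]
    -- iteration 3/4 --
    FD 4.1: (146,0) -> (150.1,0) [heading=0, move]
    FD 9.3: (150.1,0) -> (159.4,0) [heading=0, move]
    FD 7.3: (159.4,0) -> (166.7,0) [heading=0, move]
    -- iteration 4/4 --
    FD 4.1: (166.7,0) -> (170.8,0) [heading=0, move]
    FD 9.3: (170.8,0) -> (180.1,0) [heading=0, move]
    FD 7.3: (180.1,0) -> (187.4,0) [heading=0, move]
  ]
]
FD 1.5: (187.4,0) -> (188.9,0) [heading=0, move]
BK 10.7: (188.9,0) -> (178.2,0) [heading=0, move]
FD 8.7: (178.2,0) -> (186.9,0) [heading=0, move]
Final: pos=(186.9,0), heading=0, 3 segment(s) drawn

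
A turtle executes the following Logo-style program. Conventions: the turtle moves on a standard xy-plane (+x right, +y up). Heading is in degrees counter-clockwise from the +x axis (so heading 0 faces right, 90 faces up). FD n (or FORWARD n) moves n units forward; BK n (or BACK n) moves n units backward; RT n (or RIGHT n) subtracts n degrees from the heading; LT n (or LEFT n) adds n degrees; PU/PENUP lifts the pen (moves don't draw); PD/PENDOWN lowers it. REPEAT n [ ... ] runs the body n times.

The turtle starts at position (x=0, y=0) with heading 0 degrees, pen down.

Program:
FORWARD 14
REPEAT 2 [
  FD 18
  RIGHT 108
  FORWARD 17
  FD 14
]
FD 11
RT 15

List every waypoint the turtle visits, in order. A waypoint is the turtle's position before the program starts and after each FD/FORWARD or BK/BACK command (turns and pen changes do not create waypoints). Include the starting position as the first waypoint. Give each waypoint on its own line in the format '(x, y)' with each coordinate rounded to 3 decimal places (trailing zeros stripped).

Answer: (0, 0)
(14, 0)
(32, 0)
(26.747, -16.168)
(22.42, -29.483)
(16.858, -46.602)
(3.105, -36.609)
(-8.221, -28.38)
(-17.121, -21.915)

Derivation:
Executing turtle program step by step:
Start: pos=(0,0), heading=0, pen down
FD 14: (0,0) -> (14,0) [heading=0, draw]
REPEAT 2 [
  -- iteration 1/2 --
  FD 18: (14,0) -> (32,0) [heading=0, draw]
  RT 108: heading 0 -> 252
  FD 17: (32,0) -> (26.747,-16.168) [heading=252, draw]
  FD 14: (26.747,-16.168) -> (22.42,-29.483) [heading=252, draw]
  -- iteration 2/2 --
  FD 18: (22.42,-29.483) -> (16.858,-46.602) [heading=252, draw]
  RT 108: heading 252 -> 144
  FD 17: (16.858,-46.602) -> (3.105,-36.609) [heading=144, draw]
  FD 14: (3.105,-36.609) -> (-8.221,-28.38) [heading=144, draw]
]
FD 11: (-8.221,-28.38) -> (-17.121,-21.915) [heading=144, draw]
RT 15: heading 144 -> 129
Final: pos=(-17.121,-21.915), heading=129, 8 segment(s) drawn
Waypoints (9 total):
(0, 0)
(14, 0)
(32, 0)
(26.747, -16.168)
(22.42, -29.483)
(16.858, -46.602)
(3.105, -36.609)
(-8.221, -28.38)
(-17.121, -21.915)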